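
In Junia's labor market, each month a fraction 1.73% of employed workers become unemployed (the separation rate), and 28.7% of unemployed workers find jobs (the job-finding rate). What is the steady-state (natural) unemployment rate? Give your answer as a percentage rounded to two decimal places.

At steady state the flows balance: s·E = f·U, so U/(E+U) = s/(s+f).
u* = 1.73 / (1.73 + 28.7) = 1.73 / 30.43 = 5.69%.

Steady-state unemployment rate ≈ 5.69%.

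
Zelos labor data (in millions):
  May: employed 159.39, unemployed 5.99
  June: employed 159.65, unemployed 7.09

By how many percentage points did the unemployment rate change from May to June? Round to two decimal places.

May: labor force = 159.39 + 5.99 = 165.38; u = 5.99/165.38 = 3.62%.
June: labor force = 159.65 + 7.09 = 166.74; u = 7.09/166.74 = 4.25%.
Change = 4.25% − 3.62% = +0.63 pp.

The unemployment rate changed by +0.63 percentage points.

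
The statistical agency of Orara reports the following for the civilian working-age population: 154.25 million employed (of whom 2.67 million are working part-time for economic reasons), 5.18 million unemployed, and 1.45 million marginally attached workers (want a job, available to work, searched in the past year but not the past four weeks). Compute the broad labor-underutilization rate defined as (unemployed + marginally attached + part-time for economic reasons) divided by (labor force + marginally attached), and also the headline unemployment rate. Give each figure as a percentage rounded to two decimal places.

Broad underutilization rate ≈ 5.78%; headline unemployment rate ≈ 3.25%.

Labor force = 154.25 + 5.18 = 159.43 million.
Numerator = 5.18 + 1.45 + 2.67 = 9.30 million.
Denominator = 159.43 + 1.45 = 160.88 million.
Broad rate = 9.30 / 160.88 = 5.78%.
Headline unemployment rate = 5.18 / 159.43 = 3.25%.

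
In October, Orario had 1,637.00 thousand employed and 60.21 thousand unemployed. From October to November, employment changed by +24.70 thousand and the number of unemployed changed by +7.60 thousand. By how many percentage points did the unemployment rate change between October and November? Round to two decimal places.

October: labor force = 1,637.00 + 60.21 = 1,697.21; u = 60.21/1,697.21 = 3.55%.
November: labor force = 1,661.70 + 67.81 = 1,729.51; u = 67.81/1,729.51 = 3.92%.
Change = 3.92% − 3.55% = +0.37 pp.

The unemployment rate changed by +0.37 percentage points.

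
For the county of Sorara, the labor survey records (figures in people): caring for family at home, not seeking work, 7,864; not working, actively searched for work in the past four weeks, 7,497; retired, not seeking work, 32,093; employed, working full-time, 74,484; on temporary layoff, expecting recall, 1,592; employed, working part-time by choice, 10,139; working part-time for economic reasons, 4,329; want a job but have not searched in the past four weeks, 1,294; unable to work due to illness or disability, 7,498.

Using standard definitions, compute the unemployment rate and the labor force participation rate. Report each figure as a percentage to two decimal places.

Unemployment rate ≈ 9.27%; labor force participation rate ≈ 66.79%.

Employed = 74,484 + 10,139 + 4,329 = 88,952 (anyone who worked, including part-time for economic reasons, counts as employed).
Unemployed = 7,497 + 1,592 = 9,089 (jobless and actively searching, or on temporary layoff).
Labor force = 88,952 + 9,089 = 98,041.
Not in labor force = 7,864 + 32,093 + 1,294 + 7,498 = 48,749 (those not working and not actively searching are outside the labor force — including those who want a job but have given up searching).
Civilian working-age population = 98,041 + 48,749 = 146,790.
Unemployment rate = 9,089 / 98,041 = 9.27%.
Labor force participation rate = 98,041 / 146,790 = 66.79%.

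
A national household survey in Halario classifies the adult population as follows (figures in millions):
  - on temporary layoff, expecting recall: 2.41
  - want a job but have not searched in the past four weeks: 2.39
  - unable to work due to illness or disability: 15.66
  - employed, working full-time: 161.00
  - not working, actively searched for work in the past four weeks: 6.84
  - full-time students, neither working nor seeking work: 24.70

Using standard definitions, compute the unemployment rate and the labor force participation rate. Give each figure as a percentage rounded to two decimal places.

Unemployment rate ≈ 5.43%; labor force participation rate ≈ 79.93%.

Employed = 161.00 million.
Unemployed = 2.41 + 6.84 = 9.25 million (jobless and actively searching, or on temporary layoff).
Labor force = 161.00 + 9.25 = 170.25 million.
Not in labor force = 2.39 + 15.66 + 24.70 = 42.75 million (those not working and not actively searching are outside the labor force — including those who want a job but have given up searching).
Civilian working-age population = 170.25 + 42.75 = 213.00 million.
Unemployment rate = 9.25 / 170.25 = 5.43%.
Labor force participation rate = 170.25 / 213.00 = 79.93%.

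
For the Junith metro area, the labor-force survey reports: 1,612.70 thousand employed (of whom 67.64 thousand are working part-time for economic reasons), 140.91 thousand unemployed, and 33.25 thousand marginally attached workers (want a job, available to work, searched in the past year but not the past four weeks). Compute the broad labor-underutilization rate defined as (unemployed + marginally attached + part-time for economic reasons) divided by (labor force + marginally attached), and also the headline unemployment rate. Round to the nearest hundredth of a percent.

Labor force = 1,612.70 + 140.91 = 1,753.61 thousand.
Numerator = 140.91 + 33.25 + 67.64 = 241.80 thousand.
Denominator = 1,753.61 + 33.25 = 1,786.86 thousand.
Broad rate = 241.80 / 1,786.86 = 13.53%.
Headline unemployment rate = 140.91 / 1,753.61 = 8.04%.

Broad underutilization rate ≈ 13.53%; headline unemployment rate ≈ 8.04%.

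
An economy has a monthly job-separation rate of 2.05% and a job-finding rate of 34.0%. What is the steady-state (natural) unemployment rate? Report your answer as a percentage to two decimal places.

Steady-state unemployment rate ≈ 5.69%.

At steady state the flows balance: s·E = f·U, so U/(E+U) = s/(s+f).
u* = 2.05 / (2.05 + 34.0) = 2.05 / 36.05 = 5.69%.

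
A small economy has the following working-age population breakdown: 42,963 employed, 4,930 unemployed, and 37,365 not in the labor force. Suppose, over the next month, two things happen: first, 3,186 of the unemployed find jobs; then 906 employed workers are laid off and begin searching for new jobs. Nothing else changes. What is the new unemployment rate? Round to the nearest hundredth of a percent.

New unemployment rate ≈ 5.53%.

Initially, labor force = 42,963 + 4,930 = 47,893, so u = 4,930/47,893 = 10.29%.
After the first change, unemployed falls and employed rises by 3,186; labor force unchanged → E = 46,149, U = 1,744, labor force = 47,893.
After the second change, employed falls and unemployed rises by 906; labor force unchanged → E = 45,243, U = 2,650, labor force = 47,893.
New unemployment rate = 2,650 / 47,893 = 5.53%.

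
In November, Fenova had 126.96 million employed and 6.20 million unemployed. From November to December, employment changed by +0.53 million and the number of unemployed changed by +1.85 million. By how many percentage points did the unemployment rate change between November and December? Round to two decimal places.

November: labor force = 126.96 + 6.20 = 133.16; u = 6.20/133.16 = 4.66%.
December: labor force = 127.49 + 8.05 = 135.54; u = 8.05/135.54 = 5.94%.
Change = 5.94% − 4.66% = +1.28 pp.

The unemployment rate changed by +1.28 percentage points.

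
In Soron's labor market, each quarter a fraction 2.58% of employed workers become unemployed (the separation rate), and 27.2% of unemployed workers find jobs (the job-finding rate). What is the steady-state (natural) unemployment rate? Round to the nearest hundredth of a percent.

Steady-state unemployment rate ≈ 8.66%.

At steady state the flows balance: s·E = f·U, so U/(E+U) = s/(s+f).
u* = 2.58 / (2.58 + 27.2) = 2.58 / 29.78 = 8.66%.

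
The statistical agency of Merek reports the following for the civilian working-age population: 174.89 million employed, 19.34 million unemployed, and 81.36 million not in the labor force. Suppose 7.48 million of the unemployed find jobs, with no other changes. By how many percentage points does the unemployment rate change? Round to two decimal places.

Initially, labor force = 174.89 + 19.34 = 194.23 million, so u = 19.34/194.23 = 9.96%.
After the change, unemployed falls and employed rises by 7.48; labor force unchanged → E = 182.37, U = 11.86, labor force = 194.23 million.
New unemployment rate = 11.86 / 194.23 = 6.11%.
Change = 6.11% − 9.96% = −3.85 percentage points.

The unemployment rate changes by −3.85 percentage points.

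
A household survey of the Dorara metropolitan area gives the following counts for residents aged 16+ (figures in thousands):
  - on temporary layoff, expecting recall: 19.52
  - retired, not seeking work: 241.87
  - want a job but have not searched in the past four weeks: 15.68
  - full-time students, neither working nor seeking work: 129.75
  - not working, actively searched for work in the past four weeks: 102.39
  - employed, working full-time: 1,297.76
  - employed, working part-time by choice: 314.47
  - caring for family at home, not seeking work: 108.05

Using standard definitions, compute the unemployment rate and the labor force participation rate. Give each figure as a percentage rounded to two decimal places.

Employed = 1,297.76 + 314.47 = 1,612.23 thousand.
Unemployed = 19.52 + 102.39 = 121.91 thousand (jobless and actively searching, or on temporary layoff).
Labor force = 1,612.23 + 121.91 = 1,734.14 thousand.
Not in labor force = 241.87 + 15.68 + 129.75 + 108.05 = 495.35 thousand (those not working and not actively searching are outside the labor force — including those who want a job but have given up searching).
Civilian working-age population = 1,734.14 + 495.35 = 2,229.49 thousand.
Unemployment rate = 121.91 / 1,734.14 = 7.03%.
Labor force participation rate = 1,734.14 / 2,229.49 = 77.78%.

Unemployment rate ≈ 7.03%; labor force participation rate ≈ 77.78%.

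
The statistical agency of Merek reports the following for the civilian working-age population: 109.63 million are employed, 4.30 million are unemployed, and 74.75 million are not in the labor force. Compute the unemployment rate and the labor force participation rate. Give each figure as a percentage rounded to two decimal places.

Labor force = employed + unemployed = 109.63 + 4.30 = 113.93 million.
Working-age population = 113.93 + 74.75 = 188.68 million.
Unemployment rate = 4.30 / 113.93 = 3.77%.
Labor force participation rate = 113.93 / 188.68 = 60.38%.

Unemployment rate ≈ 3.77%; labor force participation rate ≈ 60.38%.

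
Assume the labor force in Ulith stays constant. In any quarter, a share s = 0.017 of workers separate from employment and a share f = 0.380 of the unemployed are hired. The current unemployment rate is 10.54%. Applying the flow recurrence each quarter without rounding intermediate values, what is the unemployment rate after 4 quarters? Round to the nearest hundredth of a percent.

Unemployment rate after four quarters ≈ 5.11%.

With a fixed labor force, u_{t+1} = u_t + s·(1−u_t) − f·u_t = u_t·(1−s−f) + s.
Here 1−s−f = 0.603 and s = 0.017.
u_1 = 0.105400 × 0.603 + 0.017 = 0.080556.
u_2 = 0.080556 × 0.603 + 0.017 = 0.065575.
u_3 = 0.065575 × 0.603 + 0.017 = 0.056542.
u_4 = 0.056542 × 0.603 + 0.017 = 0.051095.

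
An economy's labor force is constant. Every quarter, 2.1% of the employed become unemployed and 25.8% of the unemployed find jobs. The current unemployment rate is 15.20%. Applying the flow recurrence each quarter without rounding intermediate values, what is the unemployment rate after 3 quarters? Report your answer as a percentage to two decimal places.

Unemployment rate after three quarters ≈ 10.40%.

With a fixed labor force, u_{t+1} = u_t + s·(1−u_t) − f·u_t = u_t·(1−s−f) + s.
Here 1−s−f = 0.721 and s = 0.021.
u_1 = 0.152000 × 0.721 + 0.021 = 0.130592.
u_2 = 0.130592 × 0.721 + 0.021 = 0.115157.
u_3 = 0.115157 × 0.721 + 0.021 = 0.104028.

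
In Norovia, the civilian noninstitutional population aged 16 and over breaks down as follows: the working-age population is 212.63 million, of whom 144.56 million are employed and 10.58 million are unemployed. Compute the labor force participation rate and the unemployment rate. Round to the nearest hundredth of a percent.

Labor force participation rate ≈ 72.96%; unemployment rate ≈ 6.82%.

Labor force = employed + unemployed = 144.56 + 10.58 = 155.14 million.
Unemployment rate = 10.58 / 155.14 = 6.82%.
Labor force participation rate = 155.14 / 212.63 = 72.96%.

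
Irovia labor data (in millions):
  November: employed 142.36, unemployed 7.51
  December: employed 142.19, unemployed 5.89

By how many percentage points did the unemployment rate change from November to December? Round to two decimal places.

November: labor force = 142.36 + 7.51 = 149.87; u = 7.51/149.87 = 5.01%.
December: labor force = 142.19 + 5.89 = 148.08; u = 5.89/148.08 = 3.98%.
Change = 3.98% − 5.01% = −1.03 pp.

The unemployment rate changed by −1.03 percentage points.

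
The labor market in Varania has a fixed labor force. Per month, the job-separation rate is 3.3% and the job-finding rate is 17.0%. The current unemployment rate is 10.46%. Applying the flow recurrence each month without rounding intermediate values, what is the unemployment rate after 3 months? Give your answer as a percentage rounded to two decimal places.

With a fixed labor force, u_{t+1} = u_t + s·(1−u_t) − f·u_t = u_t·(1−s−f) + s.
Here 1−s−f = 0.797 and s = 0.033.
u_1 = 0.104600 × 0.797 + 0.033 = 0.116366.
u_2 = 0.116366 × 0.797 + 0.033 = 0.125744.
u_3 = 0.125744 × 0.797 + 0.033 = 0.133218.

Unemployment rate after three months ≈ 13.32%.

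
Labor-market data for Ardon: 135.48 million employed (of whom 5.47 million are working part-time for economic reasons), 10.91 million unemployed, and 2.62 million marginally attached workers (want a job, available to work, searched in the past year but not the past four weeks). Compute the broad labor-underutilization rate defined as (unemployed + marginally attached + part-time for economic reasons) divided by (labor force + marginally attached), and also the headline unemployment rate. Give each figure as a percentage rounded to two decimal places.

Labor force = 135.48 + 10.91 = 146.39 million.
Numerator = 10.91 + 2.62 + 5.47 = 19.00 million.
Denominator = 146.39 + 2.62 = 149.01 million.
Broad rate = 19.00 / 149.01 = 12.75%.
Headline unemployment rate = 10.91 / 146.39 = 7.45%.

Broad underutilization rate ≈ 12.75%; headline unemployment rate ≈ 7.45%.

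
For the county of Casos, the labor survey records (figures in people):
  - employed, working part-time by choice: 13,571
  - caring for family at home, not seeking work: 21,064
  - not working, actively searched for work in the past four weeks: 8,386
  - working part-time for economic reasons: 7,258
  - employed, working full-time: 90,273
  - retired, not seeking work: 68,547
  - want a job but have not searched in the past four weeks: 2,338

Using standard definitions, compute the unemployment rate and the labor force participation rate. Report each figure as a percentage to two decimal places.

Employed = 13,571 + 7,258 + 90,273 = 111,102 (anyone who worked, including part-time for economic reasons, counts as employed).
Unemployed = 8,386.
Labor force = 111,102 + 8,386 = 119,488.
Not in labor force = 21,064 + 68,547 + 2,338 = 91,949 (those not working and not actively searching are outside the labor force — including those who want a job but have given up searching).
Civilian working-age population = 119,488 + 91,949 = 211,437.
Unemployment rate = 8,386 / 119,488 = 7.02%.
Labor force participation rate = 119,488 / 211,437 = 56.51%.

Unemployment rate ≈ 7.02%; labor force participation rate ≈ 56.51%.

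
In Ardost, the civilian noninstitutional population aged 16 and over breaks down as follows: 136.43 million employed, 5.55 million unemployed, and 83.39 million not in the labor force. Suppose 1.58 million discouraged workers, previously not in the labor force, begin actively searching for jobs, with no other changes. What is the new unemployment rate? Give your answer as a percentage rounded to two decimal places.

New unemployment rate ≈ 4.97%.

Initially, labor force = 136.43 + 5.55 = 141.98 million, so u = 5.55/141.98 = 3.91%.
After the change, unemployed and labor force both rise by 1.58 → E = 136.43, U = 7.13, labor force = 143.56 million.
New unemployment rate = 7.13 / 143.56 = 4.97%.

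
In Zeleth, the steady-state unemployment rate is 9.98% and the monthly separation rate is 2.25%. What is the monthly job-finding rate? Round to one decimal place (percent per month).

From u* = s/(s+f): f = s·(1−u)/u.
f = 2.25 × (1 − 0.0998) / 0.0998 = 2.0255 / 0.0998 ≈ 20.3% per month.

Job-finding rate ≈ 20.3% per month.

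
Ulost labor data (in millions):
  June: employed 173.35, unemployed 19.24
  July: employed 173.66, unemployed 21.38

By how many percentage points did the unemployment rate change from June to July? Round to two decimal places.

June: labor force = 173.35 + 19.24 = 192.59; u = 19.24/192.59 = 9.99%.
July: labor force = 173.66 + 21.38 = 195.04; u = 21.38/195.04 = 10.96%.
Change = 10.96% − 9.99% = +0.97 pp.

The unemployment rate changed by +0.97 percentage points.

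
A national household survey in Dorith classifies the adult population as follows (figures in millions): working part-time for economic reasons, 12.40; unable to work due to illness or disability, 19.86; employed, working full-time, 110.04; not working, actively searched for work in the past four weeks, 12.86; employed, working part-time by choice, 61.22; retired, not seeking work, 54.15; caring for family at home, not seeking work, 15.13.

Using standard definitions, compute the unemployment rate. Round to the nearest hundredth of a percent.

Unemployment rate ≈ 6.54%.

Employed = 12.40 + 110.04 + 61.22 = 183.66 million (anyone who worked, including part-time for economic reasons, counts as employed).
Unemployed = 12.86 million.
Labor force = 183.66 + 12.86 = 196.52 million.
Unemployment rate = 12.86 / 196.52 = 6.54%.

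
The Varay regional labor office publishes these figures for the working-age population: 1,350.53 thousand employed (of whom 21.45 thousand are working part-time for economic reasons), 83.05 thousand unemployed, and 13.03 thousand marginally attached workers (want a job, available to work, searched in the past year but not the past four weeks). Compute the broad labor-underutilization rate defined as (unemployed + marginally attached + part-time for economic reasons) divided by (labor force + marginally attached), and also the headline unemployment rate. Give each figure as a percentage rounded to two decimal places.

Labor force = 1,350.53 + 83.05 = 1,433.58 thousand.
Numerator = 83.05 + 13.03 + 21.45 = 117.53 thousand.
Denominator = 1,433.58 + 13.03 = 1,446.61 thousand.
Broad rate = 117.53 / 1,446.61 = 8.12%.
Headline unemployment rate = 83.05 / 1,433.58 = 5.79%.

Broad underutilization rate ≈ 8.12%; headline unemployment rate ≈ 5.79%.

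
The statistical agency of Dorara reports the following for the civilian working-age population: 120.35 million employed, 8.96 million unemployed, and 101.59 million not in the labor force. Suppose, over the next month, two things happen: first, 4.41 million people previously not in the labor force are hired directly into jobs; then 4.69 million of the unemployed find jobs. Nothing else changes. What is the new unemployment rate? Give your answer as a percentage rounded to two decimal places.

New unemployment rate ≈ 3.19%.

Initially, labor force = 120.35 + 8.96 = 129.31 million, so u = 8.96/129.31 = 6.93%.
After the first change, employed and labor force both rise by 4.41; unemployed unchanged → E = 124.76, U = 8.96, labor force = 133.72 million.
After the second change, unemployed falls and employed rises by 4.69; labor force unchanged → E = 129.45, U = 4.27, labor force = 133.72 million.
New unemployment rate = 4.27 / 133.72 = 3.19%.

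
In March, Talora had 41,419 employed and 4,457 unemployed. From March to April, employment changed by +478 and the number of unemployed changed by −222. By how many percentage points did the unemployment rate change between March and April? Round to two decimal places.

March: labor force = 41,419 + 4,457 = 45,876; u = 4,457/45,876 = 9.72%.
April: labor force = 41,897 + 4,235 = 46,132; u = 4,235/46,132 = 9.18%.
Change = 9.18% − 9.72% = −0.54 pp.

The unemployment rate changed by −0.54 percentage points.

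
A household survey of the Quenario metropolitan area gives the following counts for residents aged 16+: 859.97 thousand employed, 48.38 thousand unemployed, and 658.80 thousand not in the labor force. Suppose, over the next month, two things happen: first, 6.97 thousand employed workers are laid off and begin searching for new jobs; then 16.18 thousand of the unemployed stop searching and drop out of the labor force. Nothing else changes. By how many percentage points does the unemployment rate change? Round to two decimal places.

The unemployment rate changes by −0.94 percentage points.

Initially, labor force = 859.97 + 48.38 = 908.35 thousand, so u = 48.38/908.35 = 5.33%.
After the first change, employed falls and unemployed rises by 6.97; labor force unchanged → E = 853.00, U = 55.35, labor force = 908.35 thousand.
After the second change, unemployed and labor force both fall by 16.18 → E = 853.00, U = 39.17, labor force = 892.17 thousand.
New unemployment rate = 39.17 / 892.17 = 4.39%.
Change = 4.39% − 5.33% = −0.94 percentage points.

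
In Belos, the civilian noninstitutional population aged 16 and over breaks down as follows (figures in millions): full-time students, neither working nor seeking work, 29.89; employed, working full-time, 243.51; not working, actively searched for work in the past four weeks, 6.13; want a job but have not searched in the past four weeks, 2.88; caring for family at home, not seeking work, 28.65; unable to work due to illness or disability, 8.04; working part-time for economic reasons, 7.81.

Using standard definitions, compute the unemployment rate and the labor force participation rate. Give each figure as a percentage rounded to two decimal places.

Unemployment rate ≈ 2.38%; labor force participation rate ≈ 78.75%.

Employed = 243.51 + 7.81 = 251.32 million (anyone who worked, including part-time for economic reasons, counts as employed).
Unemployed = 6.13 million.
Labor force = 251.32 + 6.13 = 257.45 million.
Not in labor force = 29.89 + 2.88 + 28.65 + 8.04 = 69.46 million (those not working and not actively searching are outside the labor force — including those who want a job but have given up searching).
Civilian working-age population = 257.45 + 69.46 = 326.91 million.
Unemployment rate = 6.13 / 257.45 = 2.38%.
Labor force participation rate = 257.45 / 326.91 = 78.75%.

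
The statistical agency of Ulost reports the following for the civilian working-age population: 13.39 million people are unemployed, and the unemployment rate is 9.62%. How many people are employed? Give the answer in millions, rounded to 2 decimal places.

Labor force = U / u = 13.39 / 0.0962 ≈ 139.19 million.
Employed = labor force − unemployed = 139.19 − 13.39 = 125.80 million.

About 125.80 million are employed.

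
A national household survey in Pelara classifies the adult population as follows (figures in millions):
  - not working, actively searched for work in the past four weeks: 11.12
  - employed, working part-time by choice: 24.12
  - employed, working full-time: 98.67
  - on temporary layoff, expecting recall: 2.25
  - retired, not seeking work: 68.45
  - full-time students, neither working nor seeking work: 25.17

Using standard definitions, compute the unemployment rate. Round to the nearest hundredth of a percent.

Employed = 24.12 + 98.67 = 122.79 million.
Unemployed = 11.12 + 2.25 = 13.37 million (jobless and actively searching, or on temporary layoff).
Labor force = 122.79 + 13.37 = 136.16 million.
Unemployment rate = 13.37 / 136.16 = 9.82%.

Unemployment rate ≈ 9.82%.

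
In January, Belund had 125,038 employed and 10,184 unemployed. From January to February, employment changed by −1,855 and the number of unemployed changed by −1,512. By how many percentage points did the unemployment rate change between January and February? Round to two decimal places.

The unemployment rate changed by −0.95 percentage points.

January: labor force = 125,038 + 10,184 = 135,222; u = 10,184/135,222 = 7.53%.
February: labor force = 123,183 + 8,672 = 131,855; u = 8,672/131,855 = 6.58%.
Change = 6.58% − 7.53% = −0.95 pp.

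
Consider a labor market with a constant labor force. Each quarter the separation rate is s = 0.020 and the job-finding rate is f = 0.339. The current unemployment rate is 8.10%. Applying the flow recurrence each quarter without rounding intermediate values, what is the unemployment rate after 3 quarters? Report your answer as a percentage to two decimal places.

With a fixed labor force, u_{t+1} = u_t + s·(1−u_t) − f·u_t = u_t·(1−s−f) + s.
Here 1−s−f = 0.641 and s = 0.020.
u_1 = 0.081000 × 0.641 + 0.020 = 0.071921.
u_2 = 0.071921 × 0.641 + 0.020 = 0.066101.
u_3 = 0.066101 × 0.641 + 0.020 = 0.062371.

Unemployment rate after three quarters ≈ 6.24%.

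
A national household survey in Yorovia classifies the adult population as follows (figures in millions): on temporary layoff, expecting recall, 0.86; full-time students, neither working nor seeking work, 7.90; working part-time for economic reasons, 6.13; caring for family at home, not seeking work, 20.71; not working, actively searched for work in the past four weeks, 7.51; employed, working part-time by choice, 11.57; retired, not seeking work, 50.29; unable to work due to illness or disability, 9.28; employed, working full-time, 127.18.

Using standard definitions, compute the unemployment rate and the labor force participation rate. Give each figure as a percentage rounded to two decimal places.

Employed = 6.13 + 11.57 + 127.18 = 144.88 million (anyone who worked, including part-time for economic reasons, counts as employed).
Unemployed = 0.86 + 7.51 = 8.37 million (jobless and actively searching, or on temporary layoff).
Labor force = 144.88 + 8.37 = 153.25 million.
Not in labor force = 7.90 + 20.71 + 50.29 + 9.28 = 88.18 million (those not working and not actively searching are outside the labor force).
Civilian working-age population = 153.25 + 88.18 = 241.43 million.
Unemployment rate = 8.37 / 153.25 = 5.46%.
Labor force participation rate = 153.25 / 241.43 = 63.48%.

Unemployment rate ≈ 5.46%; labor force participation rate ≈ 63.48%.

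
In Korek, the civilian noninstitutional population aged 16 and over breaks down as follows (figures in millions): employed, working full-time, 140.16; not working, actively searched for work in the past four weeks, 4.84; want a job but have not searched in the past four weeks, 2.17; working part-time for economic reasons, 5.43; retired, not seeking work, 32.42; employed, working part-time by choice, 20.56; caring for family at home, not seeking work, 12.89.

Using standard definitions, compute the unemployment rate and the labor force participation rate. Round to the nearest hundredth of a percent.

Unemployment rate ≈ 2.83%; labor force participation rate ≈ 78.27%.

Employed = 140.16 + 5.43 + 20.56 = 166.15 million (anyone who worked, including part-time for economic reasons, counts as employed).
Unemployed = 4.84 million.
Labor force = 166.15 + 4.84 = 170.99 million.
Not in labor force = 2.17 + 32.42 + 12.89 = 47.48 million (those not working and not actively searching are outside the labor force — including those who want a job but have given up searching).
Civilian working-age population = 170.99 + 47.48 = 218.47 million.
Unemployment rate = 4.84 / 170.99 = 2.83%.
Labor force participation rate = 170.99 / 218.47 = 78.27%.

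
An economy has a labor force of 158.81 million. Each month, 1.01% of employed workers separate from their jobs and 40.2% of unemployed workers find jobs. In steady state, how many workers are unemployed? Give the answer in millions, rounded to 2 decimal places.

About 3.89 million are unemployed in steady state.

Steady-state unemployment rate u* = s/(s+f) = 1.01/(1.01+40.2) = 0.024509.
Unemployed = u* × labor force = 0.024509 × 158.81 ≈ 3.89 million.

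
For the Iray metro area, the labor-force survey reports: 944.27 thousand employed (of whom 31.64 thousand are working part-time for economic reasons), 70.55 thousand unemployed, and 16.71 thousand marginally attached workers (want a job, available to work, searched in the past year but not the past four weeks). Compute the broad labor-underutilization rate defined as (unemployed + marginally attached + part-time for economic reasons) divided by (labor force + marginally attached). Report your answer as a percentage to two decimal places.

Broad underutilization rate ≈ 11.53%.

Labor force = 944.27 + 70.55 = 1,014.82 thousand.
Numerator = 70.55 + 16.71 + 31.64 = 118.90 thousand.
Denominator = 1,014.82 + 16.71 = 1,031.53 thousand.
Broad rate = 118.90 / 1,031.53 = 11.53%.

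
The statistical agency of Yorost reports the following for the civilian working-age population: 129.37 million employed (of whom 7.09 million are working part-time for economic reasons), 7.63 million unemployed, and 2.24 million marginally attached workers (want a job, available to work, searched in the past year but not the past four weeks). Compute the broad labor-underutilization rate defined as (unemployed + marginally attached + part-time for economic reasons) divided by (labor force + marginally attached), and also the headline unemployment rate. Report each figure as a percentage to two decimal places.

Broad underutilization rate ≈ 12.18%; headline unemployment rate ≈ 5.57%.

Labor force = 129.37 + 7.63 = 137.00 million.
Numerator = 7.63 + 2.24 + 7.09 = 16.96 million.
Denominator = 137.00 + 2.24 = 139.24 million.
Broad rate = 16.96 / 139.24 = 12.18%.
Headline unemployment rate = 7.63 / 137.00 = 5.57%.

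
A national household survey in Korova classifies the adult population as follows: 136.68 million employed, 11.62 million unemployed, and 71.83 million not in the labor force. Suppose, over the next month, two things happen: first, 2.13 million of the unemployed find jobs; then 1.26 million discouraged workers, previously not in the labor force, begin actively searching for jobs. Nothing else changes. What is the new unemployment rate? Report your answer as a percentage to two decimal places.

New unemployment rate ≈ 7.19%.

Initially, labor force = 136.68 + 11.62 = 148.30 million, so u = 11.62/148.30 = 7.84%.
After the first change, unemployed falls and employed rises by 2.13; labor force unchanged → E = 138.81, U = 9.49, labor force = 148.30 million.
After the second change, unemployed and labor force both rise by 1.26 → E = 138.81, U = 10.75, labor force = 149.56 million.
New unemployment rate = 10.75 / 149.56 = 7.19%.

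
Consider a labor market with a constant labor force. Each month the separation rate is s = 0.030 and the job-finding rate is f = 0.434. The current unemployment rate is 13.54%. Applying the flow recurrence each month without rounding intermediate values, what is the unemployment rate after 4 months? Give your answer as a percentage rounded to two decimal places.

With a fixed labor force, u_{t+1} = u_t + s·(1−u_t) − f·u_t = u_t·(1−s−f) + s.
Here 1−s−f = 0.536 and s = 0.030.
u_1 = 0.135400 × 0.536 + 0.030 = 0.102574.
u_2 = 0.102574 × 0.536 + 0.030 = 0.084980.
u_3 = 0.084980 × 0.536 + 0.030 = 0.075549.
u_4 = 0.075549 × 0.536 + 0.030 = 0.070494.

Unemployment rate after four months ≈ 7.05%.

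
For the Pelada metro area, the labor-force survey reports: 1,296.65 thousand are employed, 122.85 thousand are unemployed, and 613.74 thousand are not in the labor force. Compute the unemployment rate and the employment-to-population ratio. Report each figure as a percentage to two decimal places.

Unemployment rate ≈ 8.65%; employment-population ratio ≈ 63.77%.

Labor force = employed + unemployed = 1,296.65 + 122.85 = 1,419.50 thousand.
Working-age population = 1,419.50 + 613.74 = 2,033.24 thousand.
Unemployment rate = 122.85 / 1,419.50 = 8.65%.
Employment-population ratio = 1,296.65 / 2,033.24 = 63.77%.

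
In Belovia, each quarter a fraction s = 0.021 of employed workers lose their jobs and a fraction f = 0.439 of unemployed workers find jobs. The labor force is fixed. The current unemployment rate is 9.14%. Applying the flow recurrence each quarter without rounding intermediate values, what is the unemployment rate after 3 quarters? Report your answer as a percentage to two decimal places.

Unemployment rate after three quarters ≈ 5.29%.

With a fixed labor force, u_{t+1} = u_t + s·(1−u_t) − f·u_t = u_t·(1−s−f) + s.
Here 1−s−f = 0.540 and s = 0.021.
u_1 = 0.091400 × 0.540 + 0.021 = 0.070356.
u_2 = 0.070356 × 0.540 + 0.021 = 0.058992.
u_3 = 0.058992 × 0.540 + 0.021 = 0.052856.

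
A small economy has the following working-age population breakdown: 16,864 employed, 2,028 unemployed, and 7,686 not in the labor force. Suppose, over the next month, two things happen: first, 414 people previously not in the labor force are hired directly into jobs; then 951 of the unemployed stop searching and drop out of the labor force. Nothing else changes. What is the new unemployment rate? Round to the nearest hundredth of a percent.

New unemployment rate ≈ 5.87%.

Initially, labor force = 16,864 + 2,028 = 18,892, so u = 2,028/18,892 = 10.73%.
After the first change, employed and labor force both rise by 414; unemployed unchanged → E = 17,278, U = 2,028, labor force = 19,306.
After the second change, unemployed and labor force both fall by 951 → E = 17,278, U = 1,077, labor force = 18,355.
New unemployment rate = 1,077 / 18,355 = 5.87%.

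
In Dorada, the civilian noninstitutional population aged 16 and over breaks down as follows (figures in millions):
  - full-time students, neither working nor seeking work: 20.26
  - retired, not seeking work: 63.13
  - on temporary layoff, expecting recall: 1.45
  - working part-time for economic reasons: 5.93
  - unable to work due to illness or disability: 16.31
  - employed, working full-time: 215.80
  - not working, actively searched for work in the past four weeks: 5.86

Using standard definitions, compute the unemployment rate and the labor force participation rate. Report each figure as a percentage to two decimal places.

Unemployment rate ≈ 3.19%; labor force participation rate ≈ 69.67%.

Employed = 5.93 + 215.80 = 221.73 million (anyone who worked, including part-time for economic reasons, counts as employed).
Unemployed = 1.45 + 5.86 = 7.31 million (jobless and actively searching, or on temporary layoff).
Labor force = 221.73 + 7.31 = 229.04 million.
Not in labor force = 20.26 + 63.13 + 16.31 = 99.70 million (those not working and not actively searching are outside the labor force).
Civilian working-age population = 229.04 + 99.70 = 328.74 million.
Unemployment rate = 7.31 / 229.04 = 3.19%.
Labor force participation rate = 229.04 / 328.74 = 69.67%.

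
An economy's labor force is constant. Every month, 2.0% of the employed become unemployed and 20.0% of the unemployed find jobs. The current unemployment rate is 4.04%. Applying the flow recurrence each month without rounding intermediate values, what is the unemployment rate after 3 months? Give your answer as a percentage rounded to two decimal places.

Unemployment rate after three months ≈ 6.69%.

With a fixed labor force, u_{t+1} = u_t + s·(1−u_t) − f·u_t = u_t·(1−s−f) + s.
Here 1−s−f = 0.780 and s = 0.020.
u_1 = 0.040400 × 0.780 + 0.020 = 0.051512.
u_2 = 0.051512 × 0.780 + 0.020 = 0.060179.
u_3 = 0.060179 × 0.780 + 0.020 = 0.066940.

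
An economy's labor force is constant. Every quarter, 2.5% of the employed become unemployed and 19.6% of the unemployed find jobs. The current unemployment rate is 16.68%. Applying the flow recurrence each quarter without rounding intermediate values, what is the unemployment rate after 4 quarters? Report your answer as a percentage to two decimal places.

Unemployment rate after four quarters ≈ 13.29%.

With a fixed labor force, u_{t+1} = u_t + s·(1−u_t) − f·u_t = u_t·(1−s−f) + s.
Here 1−s−f = 0.779 and s = 0.025.
u_1 = 0.166800 × 0.779 + 0.025 = 0.154937.
u_2 = 0.154937 × 0.779 + 0.025 = 0.145696.
u_3 = 0.145696 × 0.779 + 0.025 = 0.138497.
u_4 = 0.138497 × 0.779 + 0.025 = 0.132889.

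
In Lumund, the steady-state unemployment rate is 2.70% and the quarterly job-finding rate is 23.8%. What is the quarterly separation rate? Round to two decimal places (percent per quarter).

From u* = s/(s+f): s = u·f/(1−u).
s = 0.0270 × 23.8 / (1 − 0.0270) = 0.6426 / 0.9730 ≈ 0.66% per quarter.

Separation rate ≈ 0.66% per quarter.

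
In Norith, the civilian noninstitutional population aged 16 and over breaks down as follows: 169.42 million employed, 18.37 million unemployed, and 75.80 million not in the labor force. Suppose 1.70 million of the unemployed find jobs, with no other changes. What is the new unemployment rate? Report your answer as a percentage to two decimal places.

Initially, labor force = 169.42 + 18.37 = 187.79 million, so u = 18.37/187.79 = 9.78%.
After the change, unemployed falls and employed rises by 1.70; labor force unchanged → E = 171.12, U = 16.67, labor force = 187.79 million.
New unemployment rate = 16.67 / 187.79 = 8.88%.

New unemployment rate ≈ 8.88%.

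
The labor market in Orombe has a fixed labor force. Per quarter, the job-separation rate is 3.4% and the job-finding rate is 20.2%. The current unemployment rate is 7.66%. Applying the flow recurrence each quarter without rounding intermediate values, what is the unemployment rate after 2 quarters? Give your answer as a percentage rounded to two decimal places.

Unemployment rate after two quarters ≈ 10.47%.

With a fixed labor force, u_{t+1} = u_t + s·(1−u_t) − f·u_t = u_t·(1−s−f) + s.
Here 1−s−f = 0.764 and s = 0.034.
u_1 = 0.076600 × 0.764 + 0.034 = 0.092522.
u_2 = 0.092522 × 0.764 + 0.034 = 0.104687.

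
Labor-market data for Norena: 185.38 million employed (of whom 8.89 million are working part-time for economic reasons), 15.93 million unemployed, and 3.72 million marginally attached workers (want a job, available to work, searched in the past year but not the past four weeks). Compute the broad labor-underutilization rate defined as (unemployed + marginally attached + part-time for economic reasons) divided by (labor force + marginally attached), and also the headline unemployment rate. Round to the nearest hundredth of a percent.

Labor force = 185.38 + 15.93 = 201.31 million.
Numerator = 15.93 + 3.72 + 8.89 = 28.54 million.
Denominator = 201.31 + 3.72 = 205.03 million.
Broad rate = 28.54 / 205.03 = 13.92%.
Headline unemployment rate = 15.93 / 201.31 = 7.91%.

Broad underutilization rate ≈ 13.92%; headline unemployment rate ≈ 7.91%.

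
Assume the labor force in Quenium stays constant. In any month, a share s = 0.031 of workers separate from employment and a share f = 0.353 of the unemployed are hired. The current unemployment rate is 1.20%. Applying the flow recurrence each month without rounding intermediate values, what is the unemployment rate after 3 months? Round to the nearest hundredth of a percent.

Unemployment rate after three months ≈ 6.47%.

With a fixed labor force, u_{t+1} = u_t + s·(1−u_t) − f·u_t = u_t·(1−s−f) + s.
Here 1−s−f = 0.616 and s = 0.031.
u_1 = 0.012000 × 0.616 + 0.031 = 0.038392.
u_2 = 0.038392 × 0.616 + 0.031 = 0.054649.
u_3 = 0.054649 × 0.616 + 0.031 = 0.064664.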